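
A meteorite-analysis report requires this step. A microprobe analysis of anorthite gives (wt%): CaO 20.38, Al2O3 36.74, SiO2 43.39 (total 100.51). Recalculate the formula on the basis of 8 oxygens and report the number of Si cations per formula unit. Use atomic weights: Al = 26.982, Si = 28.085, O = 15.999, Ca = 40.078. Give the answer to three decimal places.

2.000 Si apfu

CaO: 20.38/56.077 = 0.36343 mol → 0.36343 mol Ca, 0.36343 mol O.
Al2O3: 36.74/101.961 = 0.36033 mol → 0.72066 mol Al, 1.08099 mol O.
SiO2: 43.39/60.083 = 0.72217 mol → 0.72217 mol Si, 1.44434 mol O.
Total oxygen = 2.88876 mol. Normalization factor = 8/2.88876 = 2.76935.
Si per 8 O = 0.72217 × 2.76935 = 2.000.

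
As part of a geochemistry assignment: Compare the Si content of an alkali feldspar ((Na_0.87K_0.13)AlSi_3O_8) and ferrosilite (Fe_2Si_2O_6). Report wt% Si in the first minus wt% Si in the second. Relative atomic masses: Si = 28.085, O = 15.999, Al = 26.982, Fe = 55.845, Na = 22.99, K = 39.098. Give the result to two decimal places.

First mineral: 84.255 g Si in 264.313 g formula = 31.88 wt% Si.
Second mineral: 56.170 g Si in 263.854 g formula = 21.29 wt% Si.
31.88% − 21.29% gives a difference of 10.59 percentage points.

10.59 percentage points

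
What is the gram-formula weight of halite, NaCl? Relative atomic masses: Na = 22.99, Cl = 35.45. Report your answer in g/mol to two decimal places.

58.44 g/mol

The formula mass is the sum 1*22.99 + 1*35.45.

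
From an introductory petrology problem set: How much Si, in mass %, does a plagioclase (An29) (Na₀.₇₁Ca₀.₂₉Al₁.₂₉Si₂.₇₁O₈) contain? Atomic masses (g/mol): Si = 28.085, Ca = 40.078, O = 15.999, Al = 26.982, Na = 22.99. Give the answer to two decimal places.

28.52 mass %

M(Na₀.₇₁Ca₀.₂₉Al₁.₂₉Si₂.₇₁O₈) = 266.855 g/mol.
Si contributes 2.71 × 28.085 = 76.110 g per mole.
76.110/266.855 = 0.2852 → 28.52%.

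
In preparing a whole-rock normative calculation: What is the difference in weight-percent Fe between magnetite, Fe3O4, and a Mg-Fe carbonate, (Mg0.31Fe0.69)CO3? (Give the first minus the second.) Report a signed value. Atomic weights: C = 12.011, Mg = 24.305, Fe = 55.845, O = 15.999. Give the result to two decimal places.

36.03 percentage points

Fe in Fe3O4: molar mass 231.531 g/mol; 3×55.845 = 167.535 g → 72.36 wt%.
Fe in (Mg0.31Fe0.69)CO3: molar mass 106.076 g/mol; 0.69×55.845 = 38.533 g → 36.33 wt%.
Difference = 72.36 − 36.33 = 36.03 percentage points.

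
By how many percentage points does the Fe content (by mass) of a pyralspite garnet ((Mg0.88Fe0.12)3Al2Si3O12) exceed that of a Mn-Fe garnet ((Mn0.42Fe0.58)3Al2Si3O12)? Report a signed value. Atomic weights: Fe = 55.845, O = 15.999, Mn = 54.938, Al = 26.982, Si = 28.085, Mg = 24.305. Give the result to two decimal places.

-14.72 percentage points

M((Mg0.88Fe0.12)3Al2Si3O12) = 414.476 g/mol, so wt% Fe = 20.104/414.476 × 100 = 4.85%.
M((Mn0.42Fe0.58)3Al2Si3O12) = 496.599 g/mol, so wt% Fe = 97.170/496.599 × 100 = 19.57%.
4.85 − 19.57 = -14.72 pp.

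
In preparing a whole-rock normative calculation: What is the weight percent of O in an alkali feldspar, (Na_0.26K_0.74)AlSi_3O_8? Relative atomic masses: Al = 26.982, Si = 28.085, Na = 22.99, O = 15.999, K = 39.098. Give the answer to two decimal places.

46.69 weight percent

Formula mass = 0.26*22.99 + 0.74*39.098 + 1*26.982 + 3*28.085 + 8*15.999 = 274.139 g/mol, of which 127.992 g is O.
So O makes up 127.992/274.139 = 0.4669 of the mass, i.e. 46.69%.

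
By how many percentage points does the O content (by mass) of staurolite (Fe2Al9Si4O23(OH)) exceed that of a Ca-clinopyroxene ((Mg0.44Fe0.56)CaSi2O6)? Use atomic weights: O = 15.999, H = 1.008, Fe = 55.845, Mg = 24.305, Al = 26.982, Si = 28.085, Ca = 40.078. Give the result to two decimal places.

4.09 percentage points

First mineral: 383.976 g O in 851.852 g formula = 45.08 wt% O.
Second mineral: 95.994 g O in 234.209 g formula = 40.99 wt% O.
45.08% − 40.99% gives a difference of 4.09 percentage points.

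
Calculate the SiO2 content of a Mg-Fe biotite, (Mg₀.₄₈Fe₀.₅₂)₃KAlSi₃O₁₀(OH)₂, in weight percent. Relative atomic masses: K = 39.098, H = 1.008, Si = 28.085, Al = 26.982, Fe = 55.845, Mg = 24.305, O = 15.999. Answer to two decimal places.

M((Mg₀.₄₈Fe₀.₅₂)₃KAlSi₃O₁₀(OH)₂) = 466.456 g/mol; M(SiO2) = 60.083 g/mol.
Moles SiO2 per formula unit = 3 Si ÷ 1 = 3.0000.
SiO2 fraction = (3.0000 × 60.083) / 466.456 = 180.249/466.456 = 0.3864.

38.64 wt%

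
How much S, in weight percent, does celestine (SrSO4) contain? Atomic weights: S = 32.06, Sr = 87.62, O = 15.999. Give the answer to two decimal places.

17.45 weight percent

Formula mass = 1×87.62 + 1×32.06 + 4×15.999 = 183.676 g/mol, of which 32.060 g is S.
So S makes up 32.060/183.676 = 0.1745 of the mass, i.e. 17.45%.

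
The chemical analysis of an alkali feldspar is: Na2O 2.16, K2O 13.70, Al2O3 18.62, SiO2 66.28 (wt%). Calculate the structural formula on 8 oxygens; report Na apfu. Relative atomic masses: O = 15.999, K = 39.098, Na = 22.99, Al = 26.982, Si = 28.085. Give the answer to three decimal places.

Na2O (M=61.979): mol = 0.03485; Na = 0.06970, O = 0.03485.
K2O (M=94.195): mol = 0.14544; K = 0.29088, O = 0.14544.
Al2O3 (M=101.961): mol = 0.18262; Al = 0.36524, O = 0.54786.
SiO2 (M=60.083): mol = 1.10314; Si = 1.10314, O = 2.20628.
ΣO = 2.93443; factor = 8/ΣO = 2.72625.
Na apfu = 0.06970 × 2.72625 = 0.190.

0.190 Na apfu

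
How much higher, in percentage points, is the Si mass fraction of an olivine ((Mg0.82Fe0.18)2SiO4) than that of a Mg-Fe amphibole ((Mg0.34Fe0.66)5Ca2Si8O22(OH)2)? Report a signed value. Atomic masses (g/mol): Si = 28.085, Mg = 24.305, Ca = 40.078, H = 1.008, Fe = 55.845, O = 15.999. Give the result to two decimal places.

-6.05 percentage points

M((Mg0.82Fe0.18)2SiO4) = 152.045 g/mol, so wt% Si = 28.085/152.045 × 100 = 18.47%.
M((Mg0.34Fe0.66)5Ca2Si8O22(OH)2) = 916.435 g/mol, so wt% Si = 224.680/916.435 × 100 = 24.52%.
18.47 − 24.52 = -6.05 pp.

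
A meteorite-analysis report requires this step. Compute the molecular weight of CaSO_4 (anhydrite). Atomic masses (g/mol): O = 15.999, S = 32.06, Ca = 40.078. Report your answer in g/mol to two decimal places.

136.13 g/mol

Ca: 1 × 40.078 = 40.0780
S: 1 × 32.06 = 32.0600
O: 4 × 15.999 = 63.9960
Summing the contributions gives the formula mass.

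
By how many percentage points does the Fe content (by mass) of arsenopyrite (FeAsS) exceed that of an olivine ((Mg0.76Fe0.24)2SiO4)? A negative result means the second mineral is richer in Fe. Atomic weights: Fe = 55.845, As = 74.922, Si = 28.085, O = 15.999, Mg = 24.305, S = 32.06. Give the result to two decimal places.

17.10 percentage points

Fe in FeAsS: molar mass 162.827 g/mol; 1×55.845 = 55.845 g → 34.30 wt%.
Fe in (Mg0.76Fe0.24)2SiO4: molar mass 155.830 g/mol; 0.48×55.845 = 26.806 g → 17.20 wt%.
Difference = 34.30 − 17.20 = 17.10 percentage points.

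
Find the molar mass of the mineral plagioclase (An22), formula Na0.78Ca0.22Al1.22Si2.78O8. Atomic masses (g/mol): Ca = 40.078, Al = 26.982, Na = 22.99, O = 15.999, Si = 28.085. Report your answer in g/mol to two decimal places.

265.74 g/mol

The formula mass is the sum 0.78×22.99 + 0.22×40.078 + 1.22×26.982 + 2.78×28.085 + 8×15.999.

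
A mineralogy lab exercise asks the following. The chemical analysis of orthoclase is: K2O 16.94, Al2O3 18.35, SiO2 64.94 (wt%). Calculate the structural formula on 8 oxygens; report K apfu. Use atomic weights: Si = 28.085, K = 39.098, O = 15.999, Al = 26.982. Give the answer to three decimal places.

K2O: 16.94/94.195 = 0.17984 mol → 0.35968 mol K, 0.17984 mol O.
Al2O3: 18.35/101.961 = 0.17997 mol → 0.35994 mol Al, 0.53991 mol O.
SiO2: 64.94/60.083 = 1.08084 mol → 1.08084 mol Si, 2.16168 mol O.
Total oxygen = 2.88143 mol. Normalization factor = 8/2.88143 = 2.77640.
K per 8 O = 0.35968 × 2.77640 = 0.999.

0.999 K apfu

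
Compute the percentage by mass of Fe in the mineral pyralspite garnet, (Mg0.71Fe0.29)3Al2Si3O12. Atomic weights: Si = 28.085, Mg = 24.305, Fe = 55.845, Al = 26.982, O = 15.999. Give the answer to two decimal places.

11.28 mass %

Formula mass = 2.13·24.305 + 0.87·55.845 + 2·26.982 + 3·28.085 + 12·15.999 = 430.562 g/mol, of which 48.585 g is Fe.
So Fe makes up 48.585/430.562 = 0.1128 of the mass, i.e. 11.28%.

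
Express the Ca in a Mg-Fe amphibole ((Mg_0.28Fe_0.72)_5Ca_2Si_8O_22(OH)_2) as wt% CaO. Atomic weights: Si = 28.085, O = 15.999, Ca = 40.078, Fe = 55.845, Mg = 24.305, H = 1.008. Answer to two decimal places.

Formula mass = 925.897 g/mol.
2 Ca → 2.0000 mol CaO per formula unit; M(CaO) = 56.077, so CaO mass = 112.154 g.
112.154/925.897 × 100 = 12.11 wt%.

12.11 wt%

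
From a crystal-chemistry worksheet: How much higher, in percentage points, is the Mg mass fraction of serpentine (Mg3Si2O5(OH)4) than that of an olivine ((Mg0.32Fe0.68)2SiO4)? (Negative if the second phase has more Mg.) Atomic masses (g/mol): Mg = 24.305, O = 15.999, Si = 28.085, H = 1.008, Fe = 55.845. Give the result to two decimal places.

17.84 percentage points

M(Mg3Si2O5(OH)4) = 277.108 g/mol, so wt% Mg = 72.915/277.108 × 100 = 26.31%.
M((Mg0.32Fe0.68)2SiO4) = 183.585 g/mol, so wt% Mg = 15.555/183.585 × 100 = 8.47%.
26.31 − 8.47 = 17.84 pp.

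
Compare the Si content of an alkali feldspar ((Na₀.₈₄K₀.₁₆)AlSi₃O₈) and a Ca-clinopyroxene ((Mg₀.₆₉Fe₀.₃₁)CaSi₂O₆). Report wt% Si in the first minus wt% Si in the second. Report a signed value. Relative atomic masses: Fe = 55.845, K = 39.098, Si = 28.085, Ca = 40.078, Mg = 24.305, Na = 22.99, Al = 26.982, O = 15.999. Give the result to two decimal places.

Si in (Na₀.₈₄K₀.₁₆)AlSi₃O₈: molar mass 264.796 g/mol; 3×28.085 = 84.255 g → 31.82 wt%.
Si in (Mg₀.₆₉Fe₀.₃₁)CaSi₂O₆: molar mass 226.324 g/mol; 2×28.085 = 56.170 g → 24.82 wt%.
Difference = 31.82 − 24.82 = 7.00 percentage points.

7.00 percentage points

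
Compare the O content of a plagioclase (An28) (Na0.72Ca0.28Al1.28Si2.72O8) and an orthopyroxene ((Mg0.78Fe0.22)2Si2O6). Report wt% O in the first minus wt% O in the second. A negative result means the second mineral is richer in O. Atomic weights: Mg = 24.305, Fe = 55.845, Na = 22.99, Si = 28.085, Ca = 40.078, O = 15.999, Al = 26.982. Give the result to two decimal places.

O in Na0.72Ca0.28Al1.28Si2.72O8: molar mass 266.695 g/mol; 8×15.999 = 127.992 g → 47.99 wt%.
O in (Mg0.78Fe0.22)2Si2O6: molar mass 214.652 g/mol; 6×15.999 = 95.994 g → 44.72 wt%.
Difference = 47.99 − 44.72 = 3.27 percentage points.

3.27 percentage points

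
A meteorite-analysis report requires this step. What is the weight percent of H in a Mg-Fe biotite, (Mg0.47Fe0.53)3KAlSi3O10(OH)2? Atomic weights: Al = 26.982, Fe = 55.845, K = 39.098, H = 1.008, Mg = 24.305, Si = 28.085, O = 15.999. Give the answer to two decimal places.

Formula mass = 1.41·24.305 + 1.59·55.845 + 1·39.098 + 1·26.982 + 3·28.085 + 12·15.999 + 2·1.008 = 467.403 g/mol, of which 2.016 g is H.
So H makes up 2.016/467.403 = 0.0043 of the mass, i.e. 0.43%.

0.43 mass %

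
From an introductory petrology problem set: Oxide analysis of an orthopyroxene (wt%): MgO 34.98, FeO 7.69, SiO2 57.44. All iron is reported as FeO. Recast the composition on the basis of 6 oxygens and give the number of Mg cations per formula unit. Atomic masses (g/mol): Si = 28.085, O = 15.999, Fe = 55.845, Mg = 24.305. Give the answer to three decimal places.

MgO: 34.98/40.304 = 0.86790 mol → 0.86790 mol Mg, 0.86790 mol O.
FeO: 7.69/71.844 = 0.10704 mol → 0.10704 mol Fe, 0.10704 mol O.
SiO2: 57.44/60.083 = 0.95601 mol → 0.95601 mol Si, 1.91202 mol O.
Total oxygen = 2.88696 mol. Normalization factor = 6/2.88696 = 2.07831.
Mg per 6 O = 0.86790 × 2.07831 = 1.804.

1.804 Mg apfu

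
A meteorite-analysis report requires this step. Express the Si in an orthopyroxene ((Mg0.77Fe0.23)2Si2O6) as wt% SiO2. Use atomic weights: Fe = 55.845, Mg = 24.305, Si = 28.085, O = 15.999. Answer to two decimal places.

55.82 wt%

Molar mass of (Mg0.77Fe0.23)2Si2O6 = 1.54×24.305 + 0.46×55.845 + 2×28.085 + 6×15.999 = 215.282 g/mol.
Each formula unit contains 2 Si, equivalent to 2/1 = 2.0000 mol SiO2.
M(SiO2) = 1×28.085 + 2×15.999 = 60.083 g/mol.
Mass of SiO2 per formula unit = 2.0000 × 60.083 = 120.166 g.
SiO2 wt% = 120.166 / 215.282 × 100 = 55.82%.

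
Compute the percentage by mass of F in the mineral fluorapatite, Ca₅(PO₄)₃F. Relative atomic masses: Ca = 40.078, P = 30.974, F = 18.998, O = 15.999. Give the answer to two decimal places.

3.77 mass %

Molar mass of Ca₅(PO₄)₃F: 5×40.078 + 3×30.974 + 12×15.999 + 1×18.998 = 504.298 g/mol.
Mass of F per formula unit: 1 × 18.998 = 18.998 g.
Weight fraction F = 18.998 / 504.298 = 0.0377.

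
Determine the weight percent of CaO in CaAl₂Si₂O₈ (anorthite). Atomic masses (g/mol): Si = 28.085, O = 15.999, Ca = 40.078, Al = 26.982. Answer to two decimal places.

Formula mass = 278.204 g/mol.
1 Ca → 1.0000 mol CaO per formula unit; M(CaO) = 56.077, so CaO mass = 56.077 g.
56.077/278.204 × 100 = 20.16 wt%.

20.16 wt%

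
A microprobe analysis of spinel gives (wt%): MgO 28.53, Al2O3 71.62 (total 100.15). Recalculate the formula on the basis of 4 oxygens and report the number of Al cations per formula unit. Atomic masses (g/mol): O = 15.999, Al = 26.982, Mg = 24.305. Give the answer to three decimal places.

1.996 Al apfu

MgO: 28.53/40.304 = 0.70787 mol → 0.70787 mol Mg, 0.70787 mol O.
Al2O3: 71.62/101.961 = 0.70243 mol → 1.40486 mol Al, 2.10729 mol O.
Total oxygen = 2.81516 mol. Normalization factor = 4/2.81516 = 1.42088.
Al per 4 O = 1.40486 × 1.42088 = 1.996.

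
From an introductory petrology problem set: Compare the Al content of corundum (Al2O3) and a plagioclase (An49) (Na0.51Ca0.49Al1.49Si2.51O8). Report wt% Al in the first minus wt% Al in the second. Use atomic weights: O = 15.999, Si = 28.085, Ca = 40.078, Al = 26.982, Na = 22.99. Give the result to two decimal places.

38.04 percentage points

First mineral: 53.964 g Al in 101.961 g formula = 52.93 wt% Al.
Second mineral: 40.203 g Al in 270.052 g formula = 14.89 wt% Al.
52.93% − 14.89% gives a difference of 38.04 percentage points.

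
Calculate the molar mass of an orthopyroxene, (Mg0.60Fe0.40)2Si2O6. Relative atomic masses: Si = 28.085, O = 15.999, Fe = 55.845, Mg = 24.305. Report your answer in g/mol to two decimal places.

226.01 g/mol

The formula mass is the sum 1.20(24.305) + 0.80(55.845) + 2(28.085) + 6(15.999).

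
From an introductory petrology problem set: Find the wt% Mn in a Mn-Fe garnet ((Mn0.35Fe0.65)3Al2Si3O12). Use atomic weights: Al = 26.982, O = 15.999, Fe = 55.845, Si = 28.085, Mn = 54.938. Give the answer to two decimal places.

11.61 weight percent

Formula mass = 1.05×54.938 + 1.95×55.845 + 2×26.982 + 3×28.085 + 12×15.999 = 496.790 g/mol, of which 57.685 g is Mn.
So Mn makes up 57.685/496.790 = 0.1161 of the mass, i.e. 11.61%.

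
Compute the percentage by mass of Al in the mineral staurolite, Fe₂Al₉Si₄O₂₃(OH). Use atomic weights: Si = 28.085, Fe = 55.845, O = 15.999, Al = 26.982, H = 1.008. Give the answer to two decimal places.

28.51 wt%

Formula mass = 2×55.845 + 9×26.982 + 4×28.085 + 24×15.999 + 1×1.008 = 851.852 g/mol, of which 242.838 g is Al.
So Al makes up 242.838/851.852 = 0.2851 of the mass, i.e. 28.51%.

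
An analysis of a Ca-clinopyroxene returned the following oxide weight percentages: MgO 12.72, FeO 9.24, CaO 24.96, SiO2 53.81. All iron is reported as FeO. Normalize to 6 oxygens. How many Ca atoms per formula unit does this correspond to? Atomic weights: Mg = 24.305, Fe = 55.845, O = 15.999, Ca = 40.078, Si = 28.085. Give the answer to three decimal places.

MgO: 12.72/40.304 = 0.31560 mol → 0.31560 mol Mg, 0.31560 mol O.
FeO: 9.24/71.844 = 0.12861 mol → 0.12861 mol Fe, 0.12861 mol O.
CaO: 24.96/56.077 = 0.44510 mol → 0.44510 mol Ca, 0.44510 mol O.
SiO2: 53.81/60.083 = 0.89559 mol → 0.89559 mol Si, 1.79118 mol O.
Total oxygen = 2.68049 mol. Normalization factor = 6/2.68049 = 2.23840.
Ca per 6 O = 0.44510 × 2.23840 = 0.996.

0.996 Ca apfu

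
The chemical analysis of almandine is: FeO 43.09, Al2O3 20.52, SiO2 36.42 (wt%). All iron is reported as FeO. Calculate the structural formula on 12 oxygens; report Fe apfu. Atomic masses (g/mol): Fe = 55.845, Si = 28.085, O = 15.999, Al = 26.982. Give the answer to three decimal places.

FeO (M=71.844): mol = 0.59977; Fe = 0.59977, O = 0.59977.
Al2O3 (M=101.961): mol = 0.20125; Al = 0.40250, O = 0.60375.
SiO2 (M=60.083): mol = 0.60616; Si = 0.60616, O = 1.21232.
ΣO = 2.41584; factor = 12/ΣO = 4.96722.
Fe apfu = 0.59977 × 4.96722 = 2.979.

2.979 Fe apfu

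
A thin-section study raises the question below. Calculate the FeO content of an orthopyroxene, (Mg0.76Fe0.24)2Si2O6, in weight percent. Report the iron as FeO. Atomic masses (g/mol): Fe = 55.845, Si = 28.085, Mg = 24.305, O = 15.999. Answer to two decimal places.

Formula mass = 215.913 g/mol.
0.48 Fe → 0.4800 mol FeO per formula unit; M(FeO) = 71.844, so FeO mass = 34.485 g.
34.485/215.913 × 100 = 15.97 wt%.

15.97 wt%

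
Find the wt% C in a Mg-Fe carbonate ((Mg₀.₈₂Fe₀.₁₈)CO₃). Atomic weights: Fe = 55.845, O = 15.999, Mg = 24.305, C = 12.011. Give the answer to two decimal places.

13.35 mass %

Molar mass of (Mg₀.₈₂Fe₀.₁₈)CO₃: 0.82*24.305 + 0.18*55.845 + 1*12.011 + 3*15.999 = 89.990 g/mol.
Mass of C per formula unit: 1 × 12.011 = 12.011 g.
Weight fraction C = 12.011 / 89.990 = 0.1335.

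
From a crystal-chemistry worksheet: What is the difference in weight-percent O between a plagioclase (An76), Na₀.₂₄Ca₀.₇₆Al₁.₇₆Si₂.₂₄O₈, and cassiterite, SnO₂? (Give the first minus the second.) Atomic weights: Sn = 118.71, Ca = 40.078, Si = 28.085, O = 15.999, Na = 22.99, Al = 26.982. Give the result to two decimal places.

25.42 percentage points

First mineral: 127.992 g O in 274.368 g formula = 46.65 wt% O.
Second mineral: 31.998 g O in 150.708 g formula = 21.23 wt% O.
46.65% − 21.23% gives a difference of 25.42 percentage points.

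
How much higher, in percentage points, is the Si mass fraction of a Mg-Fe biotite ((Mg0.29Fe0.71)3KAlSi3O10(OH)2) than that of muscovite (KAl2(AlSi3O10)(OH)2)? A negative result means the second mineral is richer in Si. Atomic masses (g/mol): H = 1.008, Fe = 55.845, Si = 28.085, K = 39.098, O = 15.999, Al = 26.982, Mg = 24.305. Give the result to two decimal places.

-3.76 percentage points

First mineral: 84.255 g Si in 484.434 g formula = 17.39 wt% Si.
Second mineral: 84.255 g Si in 398.303 g formula = 21.15 wt% Si.
17.39% − 21.15% gives a difference of -3.76 percentage points.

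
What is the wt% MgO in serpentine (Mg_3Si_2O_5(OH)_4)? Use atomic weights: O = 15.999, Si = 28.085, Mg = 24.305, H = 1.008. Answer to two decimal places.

Molar mass of Mg_3Si_2O_5(OH)_4 = 3*24.305 + 2*28.085 + 9*15.999 + 4*1.008 = 277.108 g/mol.
Each formula unit contains 3 Mg, equivalent to 3/1 = 3.0000 mol MgO.
M(MgO) = 1×24.305 + 1×15.999 = 40.304 g/mol.
Mass of MgO per formula unit = 3.0000 × 40.304 = 120.912 g.
MgO wt% = 120.912 / 277.108 × 100 = 43.63%.

43.63 wt%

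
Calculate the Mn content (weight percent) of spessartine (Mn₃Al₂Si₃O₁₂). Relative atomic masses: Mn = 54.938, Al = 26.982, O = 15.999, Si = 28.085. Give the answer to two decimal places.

33.29 weight percent

Formula mass = 3*54.938 + 2*26.982 + 3*28.085 + 12*15.999 = 495.021 g/mol, of which 164.814 g is Mn.
So Mn makes up 164.814/495.021 = 0.3329 of the mass, i.e. 33.29%.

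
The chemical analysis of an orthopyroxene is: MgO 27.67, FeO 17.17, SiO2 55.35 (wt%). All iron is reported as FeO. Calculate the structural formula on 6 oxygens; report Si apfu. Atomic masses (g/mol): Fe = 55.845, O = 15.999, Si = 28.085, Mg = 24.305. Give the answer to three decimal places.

1.997 Si apfu

MgO (M=40.304): mol = 0.68653; Mg = 0.68653, O = 0.68653.
FeO (M=71.844): mol = 0.23899; Fe = 0.23899, O = 0.23899.
SiO2 (M=60.083): mol = 0.92123; Si = 0.92123, O = 1.84246.
ΣO = 2.76798; factor = 6/ΣO = 2.16765.
Si apfu = 0.92123 × 2.16765 = 1.997.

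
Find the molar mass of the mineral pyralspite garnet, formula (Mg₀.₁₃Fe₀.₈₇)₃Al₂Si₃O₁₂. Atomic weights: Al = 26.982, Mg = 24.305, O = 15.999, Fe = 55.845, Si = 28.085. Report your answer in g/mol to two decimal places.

485.44 g/mol

M = 0.39(24.305) + 2.61(55.845) + 2(26.982) + 3(28.085) + 12(15.999)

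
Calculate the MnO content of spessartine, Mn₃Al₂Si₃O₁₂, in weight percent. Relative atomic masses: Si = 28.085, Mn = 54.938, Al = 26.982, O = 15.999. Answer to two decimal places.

42.99 wt%

Molar mass of Mn₃Al₂Si₃O₁₂ = 3*54.938 + 2*26.982 + 3*28.085 + 12*15.999 = 495.021 g/mol.
Each formula unit contains 3 Mn, equivalent to 3/1 = 3.0000 mol MnO.
M(MnO) = 1×54.938 + 1×15.999 = 70.937 g/mol.
Mass of MnO per formula unit = 3.0000 × 70.937 = 212.811 g.
MnO wt% = 212.811 / 495.021 × 100 = 42.99%.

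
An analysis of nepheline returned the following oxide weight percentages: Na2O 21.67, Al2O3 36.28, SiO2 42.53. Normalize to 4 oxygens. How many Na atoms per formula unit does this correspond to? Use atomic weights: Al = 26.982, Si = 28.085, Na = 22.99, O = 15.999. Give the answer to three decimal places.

Na2O (M=61.979): mol = 0.34963; Na = 0.69926, O = 0.34963.
Al2O3 (M=101.961): mol = 0.35582; Al = 0.71164, O = 1.06746.
SiO2 (M=60.083): mol = 0.70785; Si = 0.70785, O = 1.41570.
ΣO = 2.83279; factor = 4/ΣO = 1.41204.
Na apfu = 0.69926 × 1.41204 = 0.987.

0.987 Na apfu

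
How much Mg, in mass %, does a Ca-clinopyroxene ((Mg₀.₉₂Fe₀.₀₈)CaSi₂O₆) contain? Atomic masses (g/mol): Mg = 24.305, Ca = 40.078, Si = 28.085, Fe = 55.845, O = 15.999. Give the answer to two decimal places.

M((Mg₀.₉₂Fe₀.₀₈)CaSi₂O₆) = 219.070 g/mol.
Mg contributes 0.92 × 24.305 = 22.361 g per mole.
22.361/219.070 = 0.1021 → 10.21%.

10.21 mass %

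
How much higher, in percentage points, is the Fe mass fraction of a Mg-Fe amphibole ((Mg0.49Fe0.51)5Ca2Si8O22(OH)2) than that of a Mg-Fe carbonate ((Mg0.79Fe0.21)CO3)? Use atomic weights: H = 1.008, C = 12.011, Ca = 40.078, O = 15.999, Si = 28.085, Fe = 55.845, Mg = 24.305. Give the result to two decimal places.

3.05 percentage points

First mineral: 142.405 g Fe in 892.780 g formula = 15.95 wt% Fe.
Second mineral: 11.727 g Fe in 90.936 g formula = 12.90 wt% Fe.
15.95% − 12.90% gives a difference of 3.05 percentage points.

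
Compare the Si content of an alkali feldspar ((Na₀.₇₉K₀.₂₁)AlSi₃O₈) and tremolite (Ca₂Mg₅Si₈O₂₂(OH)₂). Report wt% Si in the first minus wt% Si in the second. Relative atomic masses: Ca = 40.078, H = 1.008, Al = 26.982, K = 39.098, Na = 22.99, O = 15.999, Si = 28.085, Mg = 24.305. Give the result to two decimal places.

First mineral: 84.255 g Si in 265.602 g formula = 31.72 wt% Si.
Second mineral: 224.680 g Si in 812.353 g formula = 27.66 wt% Si.
31.72% − 27.66% gives a difference of 4.06 percentage points.

4.06 percentage points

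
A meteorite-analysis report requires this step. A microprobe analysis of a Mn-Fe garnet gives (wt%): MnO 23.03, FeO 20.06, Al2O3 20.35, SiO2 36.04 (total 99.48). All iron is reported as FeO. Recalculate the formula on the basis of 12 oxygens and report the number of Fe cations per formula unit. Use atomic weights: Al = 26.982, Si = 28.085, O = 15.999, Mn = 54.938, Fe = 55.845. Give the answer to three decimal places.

MnO (M=70.937): mol = 0.32465; Mn = 0.32465, O = 0.32465.
FeO (M=71.844): mol = 0.27922; Fe = 0.27922, O = 0.27922.
Al2O3 (M=101.961): mol = 0.19959; Al = 0.39918, O = 0.59877.
SiO2 (M=60.083): mol = 0.59984; Si = 0.59984, O = 1.19968.
ΣO = 2.40232; factor = 12/ΣO = 4.99517.
Fe apfu = 0.27922 × 4.99517 = 1.395.

1.395 Fe apfu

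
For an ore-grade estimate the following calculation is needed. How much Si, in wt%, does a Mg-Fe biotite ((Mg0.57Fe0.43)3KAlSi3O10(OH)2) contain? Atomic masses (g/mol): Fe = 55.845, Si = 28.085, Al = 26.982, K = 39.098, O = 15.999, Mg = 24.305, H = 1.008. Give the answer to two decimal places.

18.40 wt%

M((Mg0.57Fe0.43)3KAlSi3O10(OH)2) = 457.941 g/mol.
Si contributes 3 × 28.085 = 84.255 g per mole.
84.255/457.941 = 0.1840 → 18.40%.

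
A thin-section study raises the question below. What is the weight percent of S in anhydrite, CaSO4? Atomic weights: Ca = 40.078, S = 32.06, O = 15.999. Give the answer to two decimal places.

M(CaSO4) = 136.134 g/mol.
S contributes 1 × 32.06 = 32.060 g per mole.
32.060/136.134 = 0.2355 → 23.55%.

23.55 mass %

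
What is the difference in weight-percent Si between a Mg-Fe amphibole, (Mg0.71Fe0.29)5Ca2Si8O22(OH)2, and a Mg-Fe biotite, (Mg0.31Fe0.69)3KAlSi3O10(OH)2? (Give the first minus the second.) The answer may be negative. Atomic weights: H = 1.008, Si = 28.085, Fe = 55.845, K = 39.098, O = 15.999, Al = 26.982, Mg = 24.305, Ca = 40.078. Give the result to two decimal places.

First mineral: 224.680 g Si in 858.086 g formula = 26.18 wt% Si.
Second mineral: 84.255 g Si in 482.542 g formula = 17.46 wt% Si.
26.18% − 17.46% gives a difference of 8.72 percentage points.

8.72 percentage points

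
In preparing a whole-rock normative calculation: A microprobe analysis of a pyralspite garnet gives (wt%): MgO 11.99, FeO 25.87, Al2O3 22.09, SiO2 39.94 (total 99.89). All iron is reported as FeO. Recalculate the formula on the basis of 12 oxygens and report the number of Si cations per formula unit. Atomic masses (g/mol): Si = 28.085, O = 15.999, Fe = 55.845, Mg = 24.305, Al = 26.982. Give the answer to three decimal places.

MgO: 11.99/40.304 = 0.29749 mol → 0.29749 mol Mg, 0.29749 mol O.
FeO: 25.87/71.844 = 0.36009 mol → 0.36009 mol Fe, 0.36009 mol O.
Al2O3: 22.09/101.961 = 0.21665 mol → 0.43330 mol Al, 0.64995 mol O.
SiO2: 39.94/60.083 = 0.66475 mol → 0.66475 mol Si, 1.32950 mol O.
Total oxygen = 2.63703 mol. Normalization factor = 12/2.63703 = 4.55057.
Si per 12 O = 0.66475 × 4.55057 = 3.025.

3.025 Si apfu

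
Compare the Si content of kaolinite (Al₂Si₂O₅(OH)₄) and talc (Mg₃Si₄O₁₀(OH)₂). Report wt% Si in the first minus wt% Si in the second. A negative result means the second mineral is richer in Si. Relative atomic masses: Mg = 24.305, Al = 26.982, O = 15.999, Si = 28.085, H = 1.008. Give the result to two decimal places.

-7.86 percentage points

Si in Al₂Si₂O₅(OH)₄: molar mass 258.157 g/mol; 2×28.085 = 56.170 g → 21.76 wt%.
Si in Mg₃Si₄O₁₀(OH)₂: molar mass 379.259 g/mol; 4×28.085 = 112.340 g → 29.62 wt%.
Difference = 21.76 − 29.62 = -7.86 percentage points.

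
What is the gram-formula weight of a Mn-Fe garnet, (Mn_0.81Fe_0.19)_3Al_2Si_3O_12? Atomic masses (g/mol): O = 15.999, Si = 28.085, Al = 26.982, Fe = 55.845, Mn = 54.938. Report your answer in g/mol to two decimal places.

The formula mass is the sum 2.43*54.938 + 0.57*55.845 + 2*26.982 + 3*28.085 + 12*15.999.

495.54 g/mol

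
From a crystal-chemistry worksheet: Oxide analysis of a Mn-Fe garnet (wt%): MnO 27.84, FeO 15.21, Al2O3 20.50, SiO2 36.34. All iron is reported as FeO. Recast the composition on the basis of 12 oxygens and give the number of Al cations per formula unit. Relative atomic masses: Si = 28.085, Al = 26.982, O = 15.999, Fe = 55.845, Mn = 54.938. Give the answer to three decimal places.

1.996 Al apfu

MnO: 27.84/70.937 = 0.39246 mol → 0.39246 mol Mn, 0.39246 mol O.
FeO: 15.21/71.844 = 0.21171 mol → 0.21171 mol Fe, 0.21171 mol O.
Al2O3: 20.50/101.961 = 0.20106 mol → 0.40212 mol Al, 0.60318 mol O.
SiO2: 36.34/60.083 = 0.60483 mol → 0.60483 mol Si, 1.20966 mol O.
Total oxygen = 2.41701 mol. Normalization factor = 12/2.41701 = 4.96481.
Al per 12 O = 0.40212 × 4.96481 = 1.996.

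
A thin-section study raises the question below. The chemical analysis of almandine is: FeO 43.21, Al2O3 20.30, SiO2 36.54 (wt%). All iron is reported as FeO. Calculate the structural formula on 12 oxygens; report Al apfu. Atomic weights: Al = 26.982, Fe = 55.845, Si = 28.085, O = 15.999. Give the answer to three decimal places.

FeO: 43.21/71.844 = 0.60144 mol → 0.60144 mol Fe, 0.60144 mol O.
Al2O3: 20.30/101.961 = 0.19910 mol → 0.39820 mol Al, 0.59730 mol O.
SiO2: 36.54/60.083 = 0.60816 mol → 0.60816 mol Si, 1.21632 mol O.
Total oxygen = 2.41506 mol. Normalization factor = 12/2.41506 = 4.96882.
Al per 12 O = 0.39820 × 4.96882 = 1.979.

1.979 Al apfu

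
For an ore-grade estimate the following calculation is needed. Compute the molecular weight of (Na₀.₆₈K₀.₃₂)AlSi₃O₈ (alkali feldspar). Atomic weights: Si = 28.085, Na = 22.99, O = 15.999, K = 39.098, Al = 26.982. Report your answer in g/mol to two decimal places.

267.37 g/mol

The formula mass is the sum 0.68×22.99 + 0.32×39.098 + 1×26.982 + 3×28.085 + 8×15.999.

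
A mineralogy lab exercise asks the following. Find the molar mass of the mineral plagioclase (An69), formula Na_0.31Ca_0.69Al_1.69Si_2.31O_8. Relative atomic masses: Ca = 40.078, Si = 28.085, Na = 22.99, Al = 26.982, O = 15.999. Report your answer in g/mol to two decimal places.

M = 0.31×22.99 + 0.69×40.078 + 1.69×26.982 + 2.31×28.085 + 8×15.999

273.25 g/mol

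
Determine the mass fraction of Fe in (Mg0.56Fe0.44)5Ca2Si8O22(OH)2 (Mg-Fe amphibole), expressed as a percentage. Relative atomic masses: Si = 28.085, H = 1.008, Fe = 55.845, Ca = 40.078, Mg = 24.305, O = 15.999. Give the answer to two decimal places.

M((Mg0.56Fe0.44)5Ca2Si8O22(OH)2) = 881.741 g/mol.
Fe contributes 2.20 × 55.845 = 122.859 g per mole.
122.859/881.741 = 0.1393 → 13.93%.

13.93 mass %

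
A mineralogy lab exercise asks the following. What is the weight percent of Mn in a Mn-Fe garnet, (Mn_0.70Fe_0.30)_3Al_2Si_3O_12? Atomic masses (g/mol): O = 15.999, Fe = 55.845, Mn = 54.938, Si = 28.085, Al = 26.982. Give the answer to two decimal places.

23.27 wt%

Molar mass of (Mn_0.70Fe_0.30)_3Al_2Si_3O_12: 2.10×54.938 + 0.90×55.845 + 2×26.982 + 3×28.085 + 12×15.999 = 495.837 g/mol.
Mass of Mn per formula unit: 2.10 × 54.938 = 115.370 g.
Weight fraction Mn = 115.370 / 495.837 = 0.2327.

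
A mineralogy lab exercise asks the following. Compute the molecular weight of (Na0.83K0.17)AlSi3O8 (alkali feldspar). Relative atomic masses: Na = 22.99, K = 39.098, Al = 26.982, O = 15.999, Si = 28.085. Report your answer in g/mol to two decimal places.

Na: 0.83 × 22.99 = 19.0817
K: 0.17 × 39.098 = 6.6467
Al: 1 × 26.982 = 26.9820
Si: 3 × 28.085 = 84.2550
O: 8 × 15.999 = 127.9920
Summing the contributions gives the formula mass.

264.96 g/mol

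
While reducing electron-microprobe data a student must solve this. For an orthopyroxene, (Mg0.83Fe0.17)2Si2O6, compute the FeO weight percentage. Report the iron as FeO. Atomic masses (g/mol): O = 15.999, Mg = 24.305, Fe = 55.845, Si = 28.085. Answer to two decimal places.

11.55 wt%

Molar mass of (Mg0.83Fe0.17)2Si2O6 = 1.66×24.305 + 0.34×55.845 + 2×28.085 + 6×15.999 = 211.498 g/mol.
Each formula unit contains 0.34 Fe, equivalent to 0.34/1 = 0.3400 mol FeO.
M(FeO) = 1×55.845 + 1×15.999 = 71.844 g/mol.
Mass of FeO per formula unit = 0.3400 × 71.844 = 24.427 g.
FeO wt% = 24.427 / 211.498 × 100 = 11.55%.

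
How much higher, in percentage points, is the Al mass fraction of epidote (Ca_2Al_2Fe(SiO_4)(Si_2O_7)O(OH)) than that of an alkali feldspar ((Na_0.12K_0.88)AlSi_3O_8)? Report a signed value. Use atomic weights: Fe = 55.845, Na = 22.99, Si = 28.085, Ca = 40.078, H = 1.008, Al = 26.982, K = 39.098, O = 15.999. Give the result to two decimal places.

1.41 percentage points

M(Ca_2Al_2Fe(SiO_4)(Si_2O_7)O(OH)) = 483.215 g/mol, so wt% Al = 53.964/483.215 × 100 = 11.17%.
M((Na_0.12K_0.88)AlSi_3O_8) = 276.394 g/mol, so wt% Al = 26.982/276.394 × 100 = 9.76%.
11.17 − 9.76 = 1.41 pp.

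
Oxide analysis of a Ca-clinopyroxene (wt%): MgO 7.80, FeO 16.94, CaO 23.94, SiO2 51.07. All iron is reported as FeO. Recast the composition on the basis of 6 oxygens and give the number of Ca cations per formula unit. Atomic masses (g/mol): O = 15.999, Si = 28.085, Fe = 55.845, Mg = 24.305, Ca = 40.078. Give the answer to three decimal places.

MgO (M=40.304): mol = 0.19353; Mg = 0.19353, O = 0.19353.
FeO (M=71.844): mol = 0.23579; Fe = 0.23579, O = 0.23579.
CaO (M=56.077): mol = 0.42691; Ca = 0.42691, O = 0.42691.
SiO2 (M=60.083): mol = 0.84999; Si = 0.84999, O = 1.69998.
ΣO = 2.55621; factor = 6/ΣO = 2.34722.
Ca apfu = 0.42691 × 2.34722 = 1.002.

1.002 Ca apfu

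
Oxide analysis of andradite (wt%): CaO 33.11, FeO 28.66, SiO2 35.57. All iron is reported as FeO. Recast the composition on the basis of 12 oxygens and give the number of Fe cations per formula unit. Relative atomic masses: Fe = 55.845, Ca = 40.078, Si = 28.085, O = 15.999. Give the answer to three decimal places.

33.11 wt% CaO ÷ 56.077 g/mol = 0.59044 mol, giving 0.59044 Ca and 0.59044 O.
28.66 wt% FeO ÷ 71.844 g/mol = 0.39892 mol, giving 0.39892 Fe and 0.39892 O.
35.57 wt% SiO2 ÷ 60.083 g/mol = 0.59201 mol, giving 0.59201 Si and 1.18402 O.
Oxygen sums to 2.17338; scaling by 12/2.17338 = 5.52135 puts the formula on 12 O.
Fe: 0.39892 × 5.52135 = 2.203 atoms per formula unit.

2.203 Fe apfu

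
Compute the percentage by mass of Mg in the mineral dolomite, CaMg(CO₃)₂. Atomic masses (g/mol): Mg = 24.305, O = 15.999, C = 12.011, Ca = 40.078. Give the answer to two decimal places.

13.18 weight percent

Molar mass of CaMg(CO₃)₂: 1*40.078 + 1*24.305 + 2*12.011 + 6*15.999 = 184.399 g/mol.
Mass of Mg per formula unit: 1 × 24.305 = 24.305 g.
Weight fraction Mg = 24.305 / 184.399 = 0.1318.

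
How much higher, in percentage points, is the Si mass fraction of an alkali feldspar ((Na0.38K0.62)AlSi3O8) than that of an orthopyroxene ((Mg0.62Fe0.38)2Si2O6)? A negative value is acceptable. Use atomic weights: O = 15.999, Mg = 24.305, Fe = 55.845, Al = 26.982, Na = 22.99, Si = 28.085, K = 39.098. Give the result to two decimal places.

5.96 percentage points

First mineral: 84.255 g Si in 272.206 g formula = 30.95 wt% Si.
Second mineral: 56.170 g Si in 224.744 g formula = 24.99 wt% Si.
30.95% − 24.99% gives a difference of 5.96 percentage points.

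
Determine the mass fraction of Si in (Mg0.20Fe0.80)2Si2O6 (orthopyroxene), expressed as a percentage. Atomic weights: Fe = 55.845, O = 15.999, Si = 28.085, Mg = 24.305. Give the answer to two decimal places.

Molar mass of (Mg0.20Fe0.80)2Si2O6: 0.40*24.305 + 1.60*55.845 + 2*28.085 + 6*15.999 = 251.238 g/mol.
Mass of Si per formula unit: 2 × 28.085 = 56.170 g.
Weight fraction Si = 56.170 / 251.238 = 0.2236.

22.36 mass %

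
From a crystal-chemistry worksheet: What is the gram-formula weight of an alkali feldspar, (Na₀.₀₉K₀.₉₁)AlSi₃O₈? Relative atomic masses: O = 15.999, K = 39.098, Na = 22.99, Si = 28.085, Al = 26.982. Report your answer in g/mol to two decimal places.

The formula mass is the sum 0.09*22.99 + 0.91*39.098 + 1*26.982 + 3*28.085 + 8*15.999.

276.88 g/mol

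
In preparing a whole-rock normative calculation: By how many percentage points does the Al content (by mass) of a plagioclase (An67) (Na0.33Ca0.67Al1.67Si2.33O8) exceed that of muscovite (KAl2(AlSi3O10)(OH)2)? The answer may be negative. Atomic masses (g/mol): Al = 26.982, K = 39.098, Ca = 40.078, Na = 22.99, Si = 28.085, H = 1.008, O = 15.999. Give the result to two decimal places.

-3.81 percentage points

First mineral: 45.060 g Al in 272.929 g formula = 16.51 wt% Al.
Second mineral: 80.946 g Al in 398.303 g formula = 20.32 wt% Al.
16.51% − 20.32% gives a difference of -3.81 percentage points.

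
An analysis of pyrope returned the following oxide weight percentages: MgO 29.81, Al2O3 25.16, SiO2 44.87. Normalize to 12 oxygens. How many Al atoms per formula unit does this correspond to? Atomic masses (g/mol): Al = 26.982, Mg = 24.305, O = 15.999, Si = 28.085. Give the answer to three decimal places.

1.992 Al apfu

MgO (M=40.304): mol = 0.73963; Mg = 0.73963, O = 0.73963.
Al2O3 (M=101.961): mol = 0.24676; Al = 0.49352, O = 0.74028.
SiO2 (M=60.083): mol = 0.74680; Si = 0.74680, O = 1.49360.
ΣO = 2.97351; factor = 12/ΣO = 4.03563.
Al apfu = 0.49352 × 4.03563 = 1.992.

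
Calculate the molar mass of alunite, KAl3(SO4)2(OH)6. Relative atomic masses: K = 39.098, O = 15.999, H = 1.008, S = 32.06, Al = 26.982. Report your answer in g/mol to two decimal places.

414.20 g/mol

K: 1 × 39.098 = 39.0980
Al: 3 × 26.982 = 80.9460
S: 2 × 32.06 = 64.1200
O: 14 × 15.999 = 223.9860
H: 6 × 1.008 = 6.0480
Summing the contributions gives the formula mass.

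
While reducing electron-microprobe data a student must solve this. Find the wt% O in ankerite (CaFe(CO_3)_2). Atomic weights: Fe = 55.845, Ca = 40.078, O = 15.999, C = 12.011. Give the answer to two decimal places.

44.45 mass %

Formula mass = 1·40.078 + 1·55.845 + 2·12.011 + 6·15.999 = 215.939 g/mol, of which 95.994 g is O.
So O makes up 95.994/215.939 = 0.4445 of the mass, i.e. 44.45%.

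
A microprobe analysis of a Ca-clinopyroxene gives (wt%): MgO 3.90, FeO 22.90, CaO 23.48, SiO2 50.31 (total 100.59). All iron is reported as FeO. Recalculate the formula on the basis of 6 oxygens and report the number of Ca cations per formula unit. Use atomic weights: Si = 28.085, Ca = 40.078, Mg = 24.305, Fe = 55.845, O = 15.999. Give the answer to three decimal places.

3.90 wt% MgO ÷ 40.304 g/mol = 0.09676 mol, giving 0.09676 Mg and 0.09676 O.
22.90 wt% FeO ÷ 71.844 g/mol = 0.31875 mol, giving 0.31875 Fe and 0.31875 O.
23.48 wt% CaO ÷ 56.077 g/mol = 0.41871 mol, giving 0.41871 Ca and 0.41871 O.
50.31 wt% SiO2 ÷ 60.083 g/mol = 0.83734 mol, giving 0.83734 Si and 1.67468 O.
Oxygen sums to 2.50890; scaling by 6/2.50890 = 2.39149 puts the formula on 6 O.
Ca: 0.41871 × 2.39149 = 1.001 atoms per formula unit.

1.001 Ca apfu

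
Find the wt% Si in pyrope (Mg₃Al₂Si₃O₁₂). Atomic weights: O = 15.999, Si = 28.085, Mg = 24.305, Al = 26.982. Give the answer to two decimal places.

20.90 weight percent

M(Mg₃Al₂Si₃O₁₂) = 403.122 g/mol.
Si contributes 3 × 28.085 = 84.255 g per mole.
84.255/403.122 = 0.2090 → 20.90%.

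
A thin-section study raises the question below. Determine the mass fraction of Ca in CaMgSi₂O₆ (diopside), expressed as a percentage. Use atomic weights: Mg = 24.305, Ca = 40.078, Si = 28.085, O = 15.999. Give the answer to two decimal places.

18.51 weight percent

M(CaMgSi₂O₆) = 216.547 g/mol.
Ca contributes 1 × 40.078 = 40.078 g per mole.
40.078/216.547 = 0.1851 → 18.51%.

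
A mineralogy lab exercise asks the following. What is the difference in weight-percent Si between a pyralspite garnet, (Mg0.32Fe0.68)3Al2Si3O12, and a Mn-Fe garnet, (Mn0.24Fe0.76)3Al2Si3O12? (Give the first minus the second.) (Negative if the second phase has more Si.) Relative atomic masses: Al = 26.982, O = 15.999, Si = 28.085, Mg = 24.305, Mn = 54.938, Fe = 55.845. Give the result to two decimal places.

First mineral: 84.255 g Si in 467.464 g formula = 18.02 wt% Si.
Second mineral: 84.255 g Si in 497.089 g formula = 16.95 wt% Si.
18.02% − 16.95% gives a difference of 1.07 percentage points.

1.07 percentage points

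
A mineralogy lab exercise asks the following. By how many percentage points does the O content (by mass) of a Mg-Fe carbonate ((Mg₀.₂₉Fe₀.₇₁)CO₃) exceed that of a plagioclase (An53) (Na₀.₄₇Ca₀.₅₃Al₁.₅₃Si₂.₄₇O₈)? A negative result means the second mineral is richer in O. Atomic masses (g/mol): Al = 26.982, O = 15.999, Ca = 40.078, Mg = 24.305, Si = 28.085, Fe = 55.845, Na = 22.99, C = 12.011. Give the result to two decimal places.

M((Mg₀.₂₉Fe₀.₇₁)CO₃) = 106.706 g/mol, so wt% O = 47.997/106.706 × 100 = 44.98%.
M(Na₀.₄₇Ca₀.₅₃Al₁.₅₃Si₂.₄₇O₈) = 270.691 g/mol, so wt% O = 127.992/270.691 × 100 = 47.28%.
44.98 − 47.28 = -2.30 pp.

-2.30 percentage points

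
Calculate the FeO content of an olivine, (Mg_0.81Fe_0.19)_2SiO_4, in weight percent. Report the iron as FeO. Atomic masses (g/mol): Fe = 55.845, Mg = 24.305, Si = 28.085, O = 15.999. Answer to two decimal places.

Molar mass of (Mg_0.81Fe_0.19)_2SiO_4 = 1.62*24.305 + 0.38*55.845 + 1*28.085 + 4*15.999 = 152.676 g/mol.
Each formula unit contains 0.38 Fe, equivalent to 0.38/1 = 0.3800 mol FeO.
M(FeO) = 1×55.845 + 1×15.999 = 71.844 g/mol.
Mass of FeO per formula unit = 0.3800 × 71.844 = 27.301 g.
FeO wt% = 27.301 / 152.676 × 100 = 17.88%.

17.88 wt%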